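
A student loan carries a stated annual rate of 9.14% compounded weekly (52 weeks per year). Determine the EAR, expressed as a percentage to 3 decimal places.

9.562%

EAR = (1 + 0.0914/52)^52 − 1.
= (1 + 0.001758)^52 − 1 = 1.095619 − 1 = 9.562%.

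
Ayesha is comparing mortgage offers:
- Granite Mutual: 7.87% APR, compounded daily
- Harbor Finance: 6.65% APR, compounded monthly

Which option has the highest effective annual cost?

Granite Mutual

Granite Mutual: (1 + 0.0787/365)^365 − 1 = 8.187%
Harbor Finance: (1 + 0.0665/12)^12 − 1 = 6.856%
The highest effective annual rate is Granite Mutual at 8.187%.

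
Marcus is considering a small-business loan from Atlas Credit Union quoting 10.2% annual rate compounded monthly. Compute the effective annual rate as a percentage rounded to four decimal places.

EAR = (1 + 0.102/12)^12 − 1.
= 1.106906 − 1 = 10.6906%.

10.6906%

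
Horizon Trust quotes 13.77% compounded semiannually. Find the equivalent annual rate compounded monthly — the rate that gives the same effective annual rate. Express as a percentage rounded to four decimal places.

EAR = (1 + 0.1377/2)^2 − 1 = 0.142440.
Solve (1 + r/12)^12 = 1.142440: r/12 = 1.142440^(1/12) − 1 = 0.011159, so r = 0.133908 = 13.3908%.

13.3908%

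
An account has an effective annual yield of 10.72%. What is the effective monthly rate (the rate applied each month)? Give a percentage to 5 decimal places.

0.85223%

The per-month rate i satisfies (1 + i)^12 = 1 + 0.1072.
i = 1.1072^(1/12) − 1 = 0.0085223 = 0.85223%.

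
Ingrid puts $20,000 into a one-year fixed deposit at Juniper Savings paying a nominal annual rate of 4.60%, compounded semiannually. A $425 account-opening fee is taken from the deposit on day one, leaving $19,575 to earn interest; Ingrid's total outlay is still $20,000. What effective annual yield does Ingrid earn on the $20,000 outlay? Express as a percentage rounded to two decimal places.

Value after one year: 19,575 × (1 + 0.0460/2)^2 = 19,575 × 1.046529 = $20,485.81.
Effective yield on the $20,000 outlay: 20,485.81 / 20,000 − 1 = 0.024290 = 2.43%.

2.43%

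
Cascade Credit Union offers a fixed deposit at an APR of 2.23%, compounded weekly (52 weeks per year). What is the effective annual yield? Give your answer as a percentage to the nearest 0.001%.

2.255%

EAR = (1 + 0.0223/52)^52 − 1.
= (1 + 0.000429)^52 − 1 = 1.022546 − 1 = 2.255%.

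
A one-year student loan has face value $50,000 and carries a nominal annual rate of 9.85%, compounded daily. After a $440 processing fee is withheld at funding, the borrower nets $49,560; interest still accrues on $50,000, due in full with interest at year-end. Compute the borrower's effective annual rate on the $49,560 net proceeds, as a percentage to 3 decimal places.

Amount owed after one year: 50,000 × (1 + 0.0985/365)^365 = 50,000 × 1.103500 = $55,174.99.
Effective rate on net proceeds: 55,174.99 / 49,560 − 1 = 0.113297 = 11.330%.

11.330%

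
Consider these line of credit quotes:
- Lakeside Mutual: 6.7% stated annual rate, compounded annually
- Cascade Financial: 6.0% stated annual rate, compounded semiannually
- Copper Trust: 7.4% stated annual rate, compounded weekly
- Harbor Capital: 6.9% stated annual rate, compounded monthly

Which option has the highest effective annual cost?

Lakeside Mutual: compounded annually, EAR = 6.700%
Cascade Financial: (1 + 0.060/2)^2 − 1 = 6.090%
Copper Trust: (1 + 0.074/52)^52 − 1 = 7.675%
Harbor Capital: (1 + 0.069/12)^12 − 1 = 7.122%
The highest effective annual rate is Copper Trust at 7.675%.

Copper Trust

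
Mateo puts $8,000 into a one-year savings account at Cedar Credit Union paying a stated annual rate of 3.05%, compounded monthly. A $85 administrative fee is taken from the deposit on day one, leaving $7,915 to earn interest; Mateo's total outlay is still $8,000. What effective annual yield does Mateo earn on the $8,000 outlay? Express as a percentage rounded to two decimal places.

2.00%

Value after one year: 7,915 × (1 + 0.0305/12)^12 = 7,915 × 1.030930 = $8,159.81.
Effective yield on the $8,000 outlay: 8,159.81 / 8,000 − 1 = 0.019976 = 2.00%.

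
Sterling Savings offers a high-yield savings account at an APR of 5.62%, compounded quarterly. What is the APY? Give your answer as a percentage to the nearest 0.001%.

EAR = (1 + 0.0562/4)^4 − 1.
= 1.057396 − 1 = 5.740%.

5.740%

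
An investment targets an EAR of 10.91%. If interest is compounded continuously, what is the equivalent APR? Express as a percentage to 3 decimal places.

10.355%

Continuous: nominal r satisfies e^r − 1 = 0.1091.
r = ln(1 + 0.1091) = ln(1.1091) = 0.103549 = 10.355%.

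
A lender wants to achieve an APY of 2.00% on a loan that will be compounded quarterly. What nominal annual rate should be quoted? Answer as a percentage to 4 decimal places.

(1 + r/4)^4 − 1 = 0.0200, so 1 + r/4 = 1.0200^(1/4).
r/4 = 0.004963, so r = 0.019852 = 1.9852%.

1.9852%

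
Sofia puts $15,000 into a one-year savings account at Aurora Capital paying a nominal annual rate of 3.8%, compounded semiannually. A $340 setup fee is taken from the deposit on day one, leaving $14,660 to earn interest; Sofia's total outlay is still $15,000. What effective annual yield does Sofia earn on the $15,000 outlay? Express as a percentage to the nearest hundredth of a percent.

1.48%

Value after one year: 14,660 × (1 + 0.038/2)^2 = 14,660 × 1.038361 = $15,222.37.
Effective yield on the $15,000 outlay: 15,222.37 / 15,000 − 1 = 0.014825 = 1.48%.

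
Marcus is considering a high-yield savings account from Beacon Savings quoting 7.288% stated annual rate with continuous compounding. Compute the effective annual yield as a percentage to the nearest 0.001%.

7.560%

With continuous compounding, EAR = e^0.07288 − 1.
e^0.07288 = 1.075601, so EAR = 0.075601 = 7.560%.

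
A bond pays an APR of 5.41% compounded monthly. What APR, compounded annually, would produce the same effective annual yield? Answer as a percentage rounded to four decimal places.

EAR = (1 + 0.0541/12)^12 − 1 = 0.055462.
Compounded annually, the equivalent nominal rate is the EAR itself: 5.5462%.

5.5462%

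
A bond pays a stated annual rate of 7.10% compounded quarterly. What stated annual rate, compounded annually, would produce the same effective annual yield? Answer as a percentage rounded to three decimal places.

EAR = (1 + 0.0710/4)^4 − 1 = 0.072913.
Compounded annually, the equivalent nominal rate is the EAR itself: 7.291%.

7.291%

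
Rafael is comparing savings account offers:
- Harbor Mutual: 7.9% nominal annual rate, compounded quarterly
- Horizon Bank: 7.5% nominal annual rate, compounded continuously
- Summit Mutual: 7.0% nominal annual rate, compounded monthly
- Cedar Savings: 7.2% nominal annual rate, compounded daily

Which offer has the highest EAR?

Harbor Mutual: (1 + 0.079/4)^4 − 1 = 8.137%
Horizon Bank: e^0.075 − 1 = 7.788%
Summit Mutual: (1 + 0.070/12)^12 − 1 = 7.229%
Cedar Savings: (1 + 0.072/365)^365 − 1 = 7.465%
The highest effective annual rate is Harbor Mutual at 8.137%.

Harbor Mutual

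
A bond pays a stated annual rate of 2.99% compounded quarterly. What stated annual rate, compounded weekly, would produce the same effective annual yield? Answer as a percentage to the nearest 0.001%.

EAR = (1 + 0.0299/4)^4 − 1 = 0.030237.
Solve (1 + r/52)^52 = 1.030237: r/52 = 1.030237^(1/52) − 1 = 0.000573, so r = 0.029797 = 2.980%.

2.980%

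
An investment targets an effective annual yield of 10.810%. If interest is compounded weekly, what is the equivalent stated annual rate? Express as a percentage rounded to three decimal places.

(1 + r/52)^52 − 1 = 0.10810, so 1 + r/52 = 1.10810^(1/52).
r/52 = 0.001976, so r = 0.102748 = 10.275%.

10.275%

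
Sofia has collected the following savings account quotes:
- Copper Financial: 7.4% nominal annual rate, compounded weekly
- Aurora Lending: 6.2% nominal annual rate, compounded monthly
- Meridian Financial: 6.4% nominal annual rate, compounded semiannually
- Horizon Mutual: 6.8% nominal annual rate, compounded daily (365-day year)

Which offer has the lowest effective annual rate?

Aurora Lending

Copper Financial: (1 + 0.074/52)^52 − 1 = 7.675%
Aurora Lending: (1 + 0.062/12)^12 − 1 = 6.379%
Meridian Financial: (1 + 0.064/2)^2 − 1 = 6.502%
Horizon Mutual: (1 + 0.068/365)^365 − 1 = 7.036%
The lowest effective annual rate is Aurora Lending at 6.379%.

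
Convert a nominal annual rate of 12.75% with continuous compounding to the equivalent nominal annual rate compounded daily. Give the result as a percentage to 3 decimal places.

EAR under continuous compounding: e^0.1275 − 1 = 0.135985.
Solve (1 + r/365)^365 = 1.135985: r/365 = 1.135985^(1/365) − 1 = 0.000349, so r = 0.127522 = 12.752%.

12.752%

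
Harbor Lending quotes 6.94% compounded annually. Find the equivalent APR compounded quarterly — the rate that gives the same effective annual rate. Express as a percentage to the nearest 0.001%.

Compounded annually, EAR = nominal = 0.069400.
Solve (1 + r/4)^4 = 1.069400: r/4 = 1.069400^(1/4) − 1 = 0.016916, so r = 0.067664 = 6.766%.

6.766%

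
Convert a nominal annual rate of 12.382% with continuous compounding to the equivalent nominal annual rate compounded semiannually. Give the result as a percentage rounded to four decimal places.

EAR under continuous compounding: e^0.12382 − 1 = 0.131812.
Solve (1 + r/2)^2 = 1.131812: r/2 = 1.131812^(1/2) − 1 = 0.063867, so r = 0.127733 = 12.7733%.

12.7733%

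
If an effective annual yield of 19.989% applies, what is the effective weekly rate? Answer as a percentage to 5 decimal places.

The per-week rate i satisfies (1 + i)^52 = 1 + 0.19989.
i = 1.19989^(1/52) − 1 = 0.0035106 = 0.35106%.

0.35106%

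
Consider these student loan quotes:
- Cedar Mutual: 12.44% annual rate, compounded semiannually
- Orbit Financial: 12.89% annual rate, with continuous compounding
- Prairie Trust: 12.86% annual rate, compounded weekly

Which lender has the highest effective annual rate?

Cedar Mutual: (1 + 0.1244/2)^2 − 1 = 12.827%
Orbit Financial: e^0.1289 − 1 = 13.758%
Prairie Trust: (1 + 0.1286/52)^52 − 1 = 13.705%
The highest effective annual rate is Orbit Financial at 13.758%.

Orbit Financial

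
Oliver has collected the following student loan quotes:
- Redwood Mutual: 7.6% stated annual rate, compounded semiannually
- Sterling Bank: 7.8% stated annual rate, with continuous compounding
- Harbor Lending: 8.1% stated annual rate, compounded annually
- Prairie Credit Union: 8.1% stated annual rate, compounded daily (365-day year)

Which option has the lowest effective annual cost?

Redwood Mutual

Redwood Mutual: (1 + 0.076/2)^2 − 1 = 7.744%
Sterling Bank: e^0.078 − 1 = 8.112%
Harbor Lending: compounded annually, EAR = 8.100%
Prairie Credit Union: (1 + 0.081/365)^365 − 1 = 8.436%
The lowest effective annual rate is Redwood Mutual at 7.744%.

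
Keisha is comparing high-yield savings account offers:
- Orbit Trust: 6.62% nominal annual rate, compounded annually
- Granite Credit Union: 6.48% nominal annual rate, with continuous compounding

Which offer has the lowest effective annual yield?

Orbit Trust

Orbit Trust: compounded annually, EAR = 6.620%
Granite Credit Union: e^0.0648 − 1 = 6.695%
The lowest effective annual rate is Orbit Trust at 6.620%.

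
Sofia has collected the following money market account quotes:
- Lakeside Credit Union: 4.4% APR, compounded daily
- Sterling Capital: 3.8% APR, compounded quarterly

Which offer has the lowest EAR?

Sterling Capital

Lakeside Credit Union: (1 + 0.044/365)^365 − 1 = 4.498%
Sterling Capital: (1 + 0.038/4)^4 − 1 = 3.854%
The lowest effective annual rate is Sterling Capital at 3.854%.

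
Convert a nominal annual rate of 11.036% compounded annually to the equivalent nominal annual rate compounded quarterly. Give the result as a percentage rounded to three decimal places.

Compounded annually, EAR = nominal = 0.110360.
Solve (1 + r/4)^4 = 1.110360: r/4 = 1.110360^(1/4) − 1 = 0.026517, so r = 0.106066 = 10.607%.

10.607%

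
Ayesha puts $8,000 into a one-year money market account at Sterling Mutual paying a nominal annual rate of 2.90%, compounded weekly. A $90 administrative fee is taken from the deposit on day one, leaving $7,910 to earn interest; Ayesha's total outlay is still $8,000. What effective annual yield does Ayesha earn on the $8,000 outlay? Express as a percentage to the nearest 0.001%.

Value after one year: 7,910 × (1 + 0.0290/52)^52 = 7,910 × 1.029416 = $8,142.68.
Effective yield on the $8,000 outlay: 8,142.68 / 8,000 − 1 = 0.017835 = 1.784%.

1.784%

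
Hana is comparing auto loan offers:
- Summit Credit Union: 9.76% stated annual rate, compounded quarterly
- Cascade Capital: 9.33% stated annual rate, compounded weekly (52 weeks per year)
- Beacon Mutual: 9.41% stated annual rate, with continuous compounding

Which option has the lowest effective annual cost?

Cascade Capital

Summit Credit Union: (1 + 0.0976/4)^4 − 1 = 10.123%
Cascade Capital: (1 + 0.0933/52)^52 − 1 = 9.770%
Beacon Mutual: e^0.0941 − 1 = 9.867%
The lowest effective annual rate is Cascade Capital at 9.770%.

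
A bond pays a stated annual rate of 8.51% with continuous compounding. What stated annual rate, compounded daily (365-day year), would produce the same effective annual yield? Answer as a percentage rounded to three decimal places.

EAR under continuous compounding: e^0.0851 − 1 = 0.088826.
Solve (1 + r/365)^365 = 1.088826: r/365 = 1.088826^(1/365) − 1 = 0.000233, so r = 0.085110 = 8.511%.

8.511%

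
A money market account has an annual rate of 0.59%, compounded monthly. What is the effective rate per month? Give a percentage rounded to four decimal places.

0.0492%

With a nominal annual rate compounded monthly, the periodic rate is the nominal rate divided by 12.
i = 0.0059 / 12 = 0.0004917 = 0.0492%.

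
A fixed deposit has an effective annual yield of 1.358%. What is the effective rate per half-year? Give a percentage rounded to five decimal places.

The per-half-year rate i satisfies (1 + i)^2 = 1 + 0.01358.
i = 1.01358^(1/2) − 1 = 0.0067671 = 0.67671%.

0.67671%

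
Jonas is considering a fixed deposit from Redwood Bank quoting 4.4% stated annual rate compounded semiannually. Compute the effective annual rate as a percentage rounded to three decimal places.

4.448%

EAR = (1 + 0.044/2)^2 − 1.
= 1.044484 − 1 = 4.448%.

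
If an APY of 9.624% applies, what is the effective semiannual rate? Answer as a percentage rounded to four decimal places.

The per-half-year rate i satisfies (1 + i)^2 = 1 + 0.09624.
i = 1.09624^(1/2) − 1 = 0.0470148 = 4.7015%.

4.7015%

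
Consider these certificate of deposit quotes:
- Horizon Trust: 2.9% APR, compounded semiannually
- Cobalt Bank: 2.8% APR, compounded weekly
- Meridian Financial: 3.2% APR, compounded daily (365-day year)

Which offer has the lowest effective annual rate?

Cobalt Bank

Horizon Trust: (1 + 0.029/2)^2 − 1 = 2.921%
Cobalt Bank: (1 + 0.028/52)^52 − 1 = 2.839%
Meridian Financial: (1 + 0.032/365)^365 − 1 = 3.252%
The lowest effective annual rate is Cobalt Bank at 2.839%.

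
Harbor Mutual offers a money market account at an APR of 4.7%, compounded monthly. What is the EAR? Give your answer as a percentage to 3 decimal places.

4.803%

EAR = (1 + 0.047/12)^12 − 1.
= 1.048026 − 1 = 4.803%.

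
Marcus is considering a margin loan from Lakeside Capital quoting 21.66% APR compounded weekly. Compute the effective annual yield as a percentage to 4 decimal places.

24.1289%

EAR = (1 + 0.2166/52)^52 − 1.
= (1 + 0.004165)^52 − 1 = 1.241289 − 1 = 24.1289%.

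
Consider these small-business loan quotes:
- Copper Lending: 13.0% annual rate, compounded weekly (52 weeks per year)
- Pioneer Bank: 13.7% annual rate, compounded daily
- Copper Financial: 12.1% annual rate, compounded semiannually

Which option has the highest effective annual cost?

Pioneer Bank

Copper Lending: (1 + 0.130/52)^52 − 1 = 13.864%
Pioneer Bank: (1 + 0.137/365)^365 − 1 = 14.680%
Copper Financial: (1 + 0.121/2)^2 − 1 = 12.466%
The highest effective annual rate is Pioneer Bank at 14.680%.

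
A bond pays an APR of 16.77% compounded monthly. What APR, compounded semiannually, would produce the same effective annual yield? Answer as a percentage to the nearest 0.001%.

17.367%

EAR = (1 + 0.1677/12)^12 − 1 = 0.181210.
Solve (1 + r/2)^2 = 1.181210: r/2 = 1.181210^(1/2) − 1 = 0.086835, so r = 0.173669 = 17.367%.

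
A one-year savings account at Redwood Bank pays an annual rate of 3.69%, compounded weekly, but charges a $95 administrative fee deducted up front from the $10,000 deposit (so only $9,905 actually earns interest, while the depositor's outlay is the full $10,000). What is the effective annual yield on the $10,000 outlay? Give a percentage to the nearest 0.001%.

2.772%

Value after one year: 9,905 × (1 + 0.0369/52)^52 = 9,905 × 1.037576 = $10,277.19.
Effective yield on the $10,000 outlay: 10,277.19 / 10,000 − 1 = 0.027719 = 2.772%.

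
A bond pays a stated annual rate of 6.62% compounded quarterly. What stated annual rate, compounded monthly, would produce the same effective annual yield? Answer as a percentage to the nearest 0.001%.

EAR = (1 + 0.0662/4)^4 − 1 = 0.067862.
Solve (1 + r/12)^12 = 1.067862: r/12 = 1.067862^(1/12) − 1 = 0.005487, so r = 0.065838 = 6.584%.

6.584%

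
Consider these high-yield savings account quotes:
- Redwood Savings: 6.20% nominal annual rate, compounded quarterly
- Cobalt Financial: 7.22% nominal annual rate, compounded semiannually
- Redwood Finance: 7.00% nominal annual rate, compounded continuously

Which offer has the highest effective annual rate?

Cobalt Financial

Redwood Savings: (1 + 0.0620/4)^4 − 1 = 6.346%
Cobalt Financial: (1 + 0.0722/2)^2 − 1 = 7.350%
Redwood Finance: e^0.0700 − 1 = 7.251%
The highest effective annual rate is Cobalt Financial at 7.350%.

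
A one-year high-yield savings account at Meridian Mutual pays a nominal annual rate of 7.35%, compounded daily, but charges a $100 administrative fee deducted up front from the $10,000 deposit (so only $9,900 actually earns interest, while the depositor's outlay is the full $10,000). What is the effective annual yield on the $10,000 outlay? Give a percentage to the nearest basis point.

6.55%

Value after one year: 9,900 × (1 + 0.0735/365)^365 = 9,900 × 1.076261 = $10,654.98.
Effective yield on the $10,000 outlay: 10,654.98 / 10,000 − 1 = 0.065498 = 6.55%.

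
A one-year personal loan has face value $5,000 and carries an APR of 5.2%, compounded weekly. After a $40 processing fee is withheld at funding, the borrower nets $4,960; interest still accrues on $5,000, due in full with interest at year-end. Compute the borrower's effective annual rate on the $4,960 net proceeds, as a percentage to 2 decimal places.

Amount owed after one year: 5,000 × (1 + 0.052/52)^52 = 5,000 × 1.053348 = $5,266.74.
Effective rate on net proceeds: 5,266.74 / 4,960 − 1 = 0.061843 = 6.18%.

6.18%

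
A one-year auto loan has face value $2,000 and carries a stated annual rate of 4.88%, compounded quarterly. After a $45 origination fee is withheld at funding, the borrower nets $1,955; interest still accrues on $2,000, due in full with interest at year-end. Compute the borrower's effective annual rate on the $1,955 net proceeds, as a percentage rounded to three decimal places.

Amount owed after one year: 2,000 × (1 + 0.0488/4)^4 = 2,000 × 1.049700 = $2,099.40.
Effective rate on net proceeds: 2,099.40 / 1,955 − 1 = 0.073862 = 7.386%.

7.386%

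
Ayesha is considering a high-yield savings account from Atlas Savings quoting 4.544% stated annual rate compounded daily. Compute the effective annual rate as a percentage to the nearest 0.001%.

4.649%

EAR = (1 + 0.04544/365)^365 − 1.
= 1.046485 − 1 = 4.649%.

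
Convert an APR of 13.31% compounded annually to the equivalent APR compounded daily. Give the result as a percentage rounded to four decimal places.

12.4979%

Compounded annually, EAR = nominal = 0.133100.
Solve (1 + r/365)^365 = 1.133100: r/365 = 1.133100^(1/365) − 1 = 0.000342, so r = 0.124979 = 12.4979%.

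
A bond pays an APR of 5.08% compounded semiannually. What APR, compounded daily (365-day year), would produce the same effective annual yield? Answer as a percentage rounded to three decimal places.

5.017%

EAR = (1 + 0.0508/2)^2 − 1 = 0.051445.
Solve (1 + r/365)^365 = 1.051445: r/365 = 1.051445^(1/365) − 1 = 0.000137, so r = 0.050169 = 5.017%.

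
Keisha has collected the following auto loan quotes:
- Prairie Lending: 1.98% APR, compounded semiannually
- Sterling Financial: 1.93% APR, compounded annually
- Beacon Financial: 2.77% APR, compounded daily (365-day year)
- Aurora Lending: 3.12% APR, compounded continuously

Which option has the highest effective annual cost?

Aurora Lending

Prairie Lending: (1 + 0.0198/2)^2 − 1 = 1.990%
Sterling Financial: compounded annually, EAR = 1.930%
Beacon Financial: (1 + 0.0277/365)^365 − 1 = 2.809%
Aurora Lending: e^0.0312 − 1 = 3.169%
The highest effective annual rate is Aurora Lending at 3.169%.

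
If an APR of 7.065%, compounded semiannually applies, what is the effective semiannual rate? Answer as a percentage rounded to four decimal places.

With a nominal annual rate compounded semiannually, the periodic rate is the nominal rate divided by 2.
i = 0.07065 / 2 = 0.0353250 = 3.5325%.

3.5325%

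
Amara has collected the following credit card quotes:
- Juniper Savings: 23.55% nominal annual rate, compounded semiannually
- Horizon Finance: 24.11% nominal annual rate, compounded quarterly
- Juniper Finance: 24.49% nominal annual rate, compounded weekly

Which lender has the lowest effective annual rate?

Juniper Savings: (1 + 0.2355/2)^2 − 1 = 24.937%
Horizon Finance: (1 + 0.2411/4)^4 − 1 = 26.379%
Juniper Finance: (1 + 0.2449/52)^52 − 1 = 27.676%
The lowest effective annual rate is Juniper Savings at 24.937%.

Juniper Savings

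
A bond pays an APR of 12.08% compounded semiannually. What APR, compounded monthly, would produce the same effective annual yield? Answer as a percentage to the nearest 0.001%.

EAR = (1 + 0.1208/2)^2 − 1 = 0.124448.
Solve (1 + r/12)^12 = 1.124448: r/12 = 1.124448^(1/12) − 1 = 0.009822, so r = 0.117867 = 11.787%.

11.787%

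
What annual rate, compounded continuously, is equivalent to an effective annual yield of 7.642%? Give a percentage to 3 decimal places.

7.364%

Continuous: nominal r satisfies e^r − 1 = 0.07642.
r = ln(1 + 0.07642) = ln(1.07642) = 0.073641 = 7.364%.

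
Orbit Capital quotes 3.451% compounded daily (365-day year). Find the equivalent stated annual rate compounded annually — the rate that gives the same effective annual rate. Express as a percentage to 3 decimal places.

3.511%

EAR = (1 + 0.03451/365)^365 − 1 = 0.035111.
Compounded annually, the equivalent nominal rate is the EAR itself: 3.511%.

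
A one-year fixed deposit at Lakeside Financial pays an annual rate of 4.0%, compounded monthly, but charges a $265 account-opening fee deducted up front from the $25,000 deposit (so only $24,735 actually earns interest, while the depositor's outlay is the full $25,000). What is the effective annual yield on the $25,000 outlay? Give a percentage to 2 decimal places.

2.97%

Value after one year: 24,735 × (1 + 0.040/12)^12 = 24,735 × 1.040742 = $25,742.74.
Effective yield on the $25,000 outlay: 25,742.74 / 25,000 − 1 = 0.029710 = 2.97%.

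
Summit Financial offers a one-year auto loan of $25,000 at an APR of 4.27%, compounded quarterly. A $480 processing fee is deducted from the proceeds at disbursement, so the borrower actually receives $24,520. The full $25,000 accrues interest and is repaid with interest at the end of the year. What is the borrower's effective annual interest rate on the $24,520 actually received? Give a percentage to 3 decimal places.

Amount owed after one year: 25,000 × (1 + 0.0427/4)^4 = 25,000 × 1.043389 = $26,084.72.
Effective rate on net proceeds: 26,084.72 / 24,520 − 1 = 0.063814 = 6.381%.

6.381%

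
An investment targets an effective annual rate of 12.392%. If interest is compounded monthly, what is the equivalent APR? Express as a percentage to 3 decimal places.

(1 + r/12)^12 − 1 = 0.12392, so 1 + r/12 = 1.12392^(1/12).
r/12 = 0.009783, so r = 0.117393 = 11.739%.

11.739%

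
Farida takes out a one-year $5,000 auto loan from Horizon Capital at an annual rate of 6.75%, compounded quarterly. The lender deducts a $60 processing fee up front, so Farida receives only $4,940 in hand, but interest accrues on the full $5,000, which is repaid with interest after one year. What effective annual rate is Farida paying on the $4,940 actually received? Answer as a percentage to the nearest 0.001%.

8.221%

Amount owed after one year: 5,000 × (1 + 0.0675/4)^4 = 5,000 × 1.069228 = $5,346.14.
Effective rate on net proceeds: 5,346.14 / 4,940 − 1 = 0.082214 = 8.221%.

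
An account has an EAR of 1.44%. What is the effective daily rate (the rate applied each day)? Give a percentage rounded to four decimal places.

The per-day rate i satisfies (1 + i)^365 = 1 + 0.0144.
i = 1.0144^(1/365) − 1 = 0.0000392 = 0.0039%.

0.0039%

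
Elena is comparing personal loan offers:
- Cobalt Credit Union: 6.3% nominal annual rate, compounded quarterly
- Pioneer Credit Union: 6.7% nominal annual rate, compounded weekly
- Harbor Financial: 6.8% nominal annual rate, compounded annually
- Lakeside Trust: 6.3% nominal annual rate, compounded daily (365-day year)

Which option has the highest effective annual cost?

Cobalt Credit Union: (1 + 0.063/4)^4 − 1 = 6.450%
Pioneer Credit Union: (1 + 0.067/52)^52 − 1 = 6.925%
Harbor Financial: compounded annually, EAR = 6.800%
Lakeside Trust: (1 + 0.063/365)^365 − 1 = 6.502%
The highest effective annual rate is Pioneer Credit Union at 6.925%.

Pioneer Credit Union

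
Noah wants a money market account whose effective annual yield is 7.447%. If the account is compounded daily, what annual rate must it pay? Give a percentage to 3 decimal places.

7.183%

(1 + r/365)^365 − 1 = 0.07447, so 1 + r/365 = 1.07447^(1/365).
r/365 = 0.000197, so r = 0.071835 = 7.183%.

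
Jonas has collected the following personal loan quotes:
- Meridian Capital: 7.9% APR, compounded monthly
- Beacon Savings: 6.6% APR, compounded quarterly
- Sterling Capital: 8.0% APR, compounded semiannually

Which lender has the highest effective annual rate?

Meridian Capital

Meridian Capital: (1 + 0.079/12)^12 − 1 = 8.192%
Beacon Savings: (1 + 0.066/4)^4 − 1 = 6.765%
Sterling Capital: (1 + 0.080/2)^2 − 1 = 8.160%
The highest effective annual rate is Meridian Capital at 8.192%.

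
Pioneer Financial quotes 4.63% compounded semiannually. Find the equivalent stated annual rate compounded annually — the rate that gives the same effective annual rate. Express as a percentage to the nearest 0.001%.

EAR = (1 + 0.0463/2)^2 − 1 = 0.046836.
Compounded annually, the equivalent nominal rate is the EAR itself: 4.684%.

4.684%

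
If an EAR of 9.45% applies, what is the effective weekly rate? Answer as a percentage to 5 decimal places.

The per-week rate i satisfies (1 + i)^52 = 1 + 0.0945.
i = 1.0945^(1/52) − 1 = 0.0017380 = 0.17380%.

0.17380%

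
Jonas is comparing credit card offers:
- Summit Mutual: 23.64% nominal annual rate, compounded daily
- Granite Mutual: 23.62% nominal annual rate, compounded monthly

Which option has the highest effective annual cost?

Summit Mutual: (1 + 0.2364/365)^365 − 1 = 26.658%
Granite Mutual: (1 + 0.2362/12)^12 − 1 = 26.353%
The highest effective annual rate is Summit Mutual at 26.658%.

Summit Mutual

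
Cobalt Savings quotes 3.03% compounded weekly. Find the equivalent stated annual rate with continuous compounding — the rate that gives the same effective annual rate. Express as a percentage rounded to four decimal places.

3.0291%

EAR = (1 + 0.0303/52)^52 − 1 = 0.030755.
Equivalent continuous rate: r = ln(1 + 0.030755) = 0.030291 = 3.0291%.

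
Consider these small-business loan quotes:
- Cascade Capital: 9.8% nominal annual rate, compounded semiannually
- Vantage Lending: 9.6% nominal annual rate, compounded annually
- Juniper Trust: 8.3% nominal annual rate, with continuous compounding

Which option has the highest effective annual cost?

Cascade Capital

Cascade Capital: (1 + 0.098/2)^2 − 1 = 10.040%
Vantage Lending: compounded annually, EAR = 9.600%
Juniper Trust: e^0.083 − 1 = 8.654%
The highest effective annual rate is Cascade Capital at 10.040%.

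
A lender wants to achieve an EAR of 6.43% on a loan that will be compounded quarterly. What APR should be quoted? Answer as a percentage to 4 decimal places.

(1 + r/4)^4 − 1 = 0.0643, so 1 + r/4 = 1.0643^(1/4).
r/4 = 0.015701, so r = 0.062805 = 6.2805%.

6.2805%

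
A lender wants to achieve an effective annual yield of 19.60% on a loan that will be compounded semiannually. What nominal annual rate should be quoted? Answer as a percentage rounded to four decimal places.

18.7236%

(1 + r/2)^2 − 1 = 0.1960, so 1 + r/2 = 1.1960^(1/2).
r/2 = 0.093618, so r = 0.187236 = 18.7236%.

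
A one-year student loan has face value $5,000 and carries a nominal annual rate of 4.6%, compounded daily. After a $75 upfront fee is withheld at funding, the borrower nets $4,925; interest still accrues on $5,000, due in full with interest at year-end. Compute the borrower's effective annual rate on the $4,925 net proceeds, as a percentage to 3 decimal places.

Amount owed after one year: 5,000 × (1 + 0.046/365)^365 = 5,000 × 1.047071 = $5,235.36.
Effective rate on net proceeds: 5,235.36 / 4,925 − 1 = 0.063017 = 6.302%.

6.302%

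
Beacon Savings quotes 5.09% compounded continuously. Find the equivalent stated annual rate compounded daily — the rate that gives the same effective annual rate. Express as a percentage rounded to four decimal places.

EAR under continuous compounding: e^0.0509 − 1 = 0.052218.
Solve (1 + r/365)^365 = 1.052218: r/365 = 1.052218^(1/365) − 1 = 0.000139, so r = 0.050904 = 5.0904%.

5.0904%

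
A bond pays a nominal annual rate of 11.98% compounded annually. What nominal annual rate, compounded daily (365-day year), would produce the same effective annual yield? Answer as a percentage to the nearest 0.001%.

11.317%

Compounded annually, EAR = nominal = 0.119800.
Solve (1 + r/365)^365 = 1.119800: r/365 = 1.119800^(1/365) − 1 = 0.000310, so r = 0.113168 = 11.317%.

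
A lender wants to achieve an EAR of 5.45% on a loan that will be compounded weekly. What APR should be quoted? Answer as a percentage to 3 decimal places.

(1 + r/52)^52 − 1 = 0.0545, so 1 + r/52 = 1.0545^(1/52).
r/52 = 0.001021, so r = 0.053094 = 5.309%.

5.309%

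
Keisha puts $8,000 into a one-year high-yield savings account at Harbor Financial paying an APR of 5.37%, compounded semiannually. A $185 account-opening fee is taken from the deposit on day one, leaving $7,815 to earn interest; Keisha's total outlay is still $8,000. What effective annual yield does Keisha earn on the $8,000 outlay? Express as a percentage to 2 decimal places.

3.00%

Value after one year: 7,815 × (1 + 0.0537/2)^2 = 7,815 × 1.054421 = $8,240.30.
Effective yield on the $8,000 outlay: 8,240.30 / 8,000 − 1 = 0.030037 = 3.00%.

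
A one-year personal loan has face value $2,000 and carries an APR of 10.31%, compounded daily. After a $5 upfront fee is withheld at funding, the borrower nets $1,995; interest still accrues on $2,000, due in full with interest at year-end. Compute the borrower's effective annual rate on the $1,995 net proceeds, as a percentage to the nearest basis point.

Amount owed after one year: 2,000 × (1 + 0.1031/365)^365 = 2,000 × 1.108586 = $2,217.17.
Effective rate on net proceeds: 2,217.17 / 1,995 − 1 = 0.111365 = 11.14%.

11.14%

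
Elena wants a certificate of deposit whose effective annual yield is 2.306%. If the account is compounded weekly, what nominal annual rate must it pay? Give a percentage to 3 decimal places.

2.280%

(1 + r/52)^52 − 1 = 0.02306, so 1 + r/52 = 1.02306^(1/52).
r/52 = 0.000439, so r = 0.022803 = 2.280%.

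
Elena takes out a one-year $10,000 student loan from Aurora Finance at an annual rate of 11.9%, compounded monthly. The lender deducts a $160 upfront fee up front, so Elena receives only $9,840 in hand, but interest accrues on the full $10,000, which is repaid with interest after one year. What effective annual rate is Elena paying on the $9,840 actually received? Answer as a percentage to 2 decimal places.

14.40%

Amount owed after one year: 10,000 × (1 + 0.119/12)^12 = 10,000 × 1.125710 = $11,257.10.
Effective rate on net proceeds: 11,257.10 / 9,840 − 1 = 0.144014 = 14.40%.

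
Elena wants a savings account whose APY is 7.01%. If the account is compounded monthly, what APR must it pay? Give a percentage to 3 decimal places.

(1 + r/12)^12 − 1 = 0.0701, so 1 + r/12 = 1.0701^(1/12).
r/12 = 0.005662, so r = 0.067944 = 6.794%.

6.794%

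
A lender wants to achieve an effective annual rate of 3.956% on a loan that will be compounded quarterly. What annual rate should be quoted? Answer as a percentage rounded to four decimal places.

(1 + r/4)^4 − 1 = 0.03956, so 1 + r/4 = 1.03956^(1/4).
r/4 = 0.009747, so r = 0.038986 = 3.8986%.

3.8986%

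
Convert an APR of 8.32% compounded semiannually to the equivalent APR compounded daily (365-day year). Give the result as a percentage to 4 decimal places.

8.1525%

EAR = (1 + 0.0832/2)^2 − 1 = 0.084931.
Solve (1 + r/365)^365 = 1.084931: r/365 = 1.084931^(1/365) − 1 = 0.000223, so r = 0.081525 = 8.1525%.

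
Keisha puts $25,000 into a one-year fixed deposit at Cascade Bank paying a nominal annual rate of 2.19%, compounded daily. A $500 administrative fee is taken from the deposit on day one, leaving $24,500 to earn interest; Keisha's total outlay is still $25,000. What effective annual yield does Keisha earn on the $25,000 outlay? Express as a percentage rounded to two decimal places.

Value after one year: 24,500 × (1 + 0.0219/365)^365 = 24,500 × 1.022141 = $25,042.45.
Effective yield on the $25,000 outlay: 25,042.45 / 25,000 − 1 = 0.001698 = 0.17%.

0.17%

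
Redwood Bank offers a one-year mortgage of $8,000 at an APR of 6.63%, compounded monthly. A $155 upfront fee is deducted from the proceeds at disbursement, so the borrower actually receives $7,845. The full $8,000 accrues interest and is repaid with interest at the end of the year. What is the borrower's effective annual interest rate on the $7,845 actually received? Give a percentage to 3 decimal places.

8.946%

Amount owed after one year: 8,000 × (1 + 0.0663/12)^12 = 8,000 × 1.068352 = $8,546.82.
Effective rate on net proceeds: 8,546.82 / 7,845 − 1 = 0.089461 = 8.946%.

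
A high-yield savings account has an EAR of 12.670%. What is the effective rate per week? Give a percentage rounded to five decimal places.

0.22967%

The per-week rate i satisfies (1 + i)^52 = 1 + 0.12670.
i = 1.12670^(1/52) − 1 = 0.0022967 = 0.22967%.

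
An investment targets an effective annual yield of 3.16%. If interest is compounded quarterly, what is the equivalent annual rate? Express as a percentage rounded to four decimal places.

(1 + r/4)^4 − 1 = 0.0316, so 1 + r/4 = 1.0316^(1/4).
r/4 = 0.007808, so r = 0.031232 = 3.1232%.

3.1232%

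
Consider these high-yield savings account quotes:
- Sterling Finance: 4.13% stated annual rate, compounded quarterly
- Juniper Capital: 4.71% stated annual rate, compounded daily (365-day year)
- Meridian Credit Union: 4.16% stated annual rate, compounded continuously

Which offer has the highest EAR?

Sterling Finance: (1 + 0.0413/4)^4 − 1 = 4.194%
Juniper Capital: (1 + 0.0471/365)^365 − 1 = 4.822%
Meridian Credit Union: e^0.0416 − 1 = 4.248%
The highest effective annual rate is Juniper Capital at 4.822%.

Juniper Capital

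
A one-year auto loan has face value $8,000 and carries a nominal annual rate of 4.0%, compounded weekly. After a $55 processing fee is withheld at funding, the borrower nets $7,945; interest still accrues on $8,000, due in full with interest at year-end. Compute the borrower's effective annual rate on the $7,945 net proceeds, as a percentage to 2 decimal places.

Amount owed after one year: 8,000 × (1 + 0.040/52)^52 = 8,000 × 1.040795 = $8,326.36.
Effective rate on net proceeds: 8,326.36 / 7,945 − 1 = 0.048000 = 4.80%.

4.80%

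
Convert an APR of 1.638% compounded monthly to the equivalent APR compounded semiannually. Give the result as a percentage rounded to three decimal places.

EAR = (1 + 0.01638/12)^12 − 1 = 0.016504.
Solve (1 + r/2)^2 = 1.016504: r/2 = 1.016504^(1/2) − 1 = 0.008218, so r = 0.016436 = 1.644%.

1.644%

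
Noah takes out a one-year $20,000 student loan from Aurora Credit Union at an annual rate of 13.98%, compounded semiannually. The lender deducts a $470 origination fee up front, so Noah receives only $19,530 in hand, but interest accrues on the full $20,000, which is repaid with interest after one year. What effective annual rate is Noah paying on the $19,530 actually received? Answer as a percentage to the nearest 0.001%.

Amount owed after one year: 20,000 × (1 + 0.1398/2)^2 = 20,000 × 1.144686 = $22,893.72.
Effective rate on net proceeds: 22,893.72 / 19,530 − 1 = 0.172233 = 17.223%.

17.223%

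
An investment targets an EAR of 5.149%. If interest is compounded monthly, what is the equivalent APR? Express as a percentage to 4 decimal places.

(1 + r/12)^12 − 1 = 0.05149, so 1 + r/12 = 1.05149^(1/12).
r/12 = 0.004193, so r = 0.050313 = 5.0313%.

5.0313%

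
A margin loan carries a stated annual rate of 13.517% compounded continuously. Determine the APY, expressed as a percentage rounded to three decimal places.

With continuous compounding, EAR = e^0.13517 − 1.
e^0.13517 = 1.144731, so EAR = 0.144731 = 14.473%.

14.473%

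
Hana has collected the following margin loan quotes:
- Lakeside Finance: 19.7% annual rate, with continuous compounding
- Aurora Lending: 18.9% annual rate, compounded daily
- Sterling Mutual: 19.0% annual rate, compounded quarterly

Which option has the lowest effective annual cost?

Sterling Mutual

Lakeside Finance: e^0.197 − 1 = 21.774%
Aurora Lending: (1 + 0.189/365)^365 − 1 = 20.798%
Sterling Mutual: (1 + 0.190/4)^4 − 1 = 20.397%
The lowest effective annual rate is Sterling Mutual at 20.397%.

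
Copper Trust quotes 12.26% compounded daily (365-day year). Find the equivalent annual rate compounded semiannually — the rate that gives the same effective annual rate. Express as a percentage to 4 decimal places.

EAR = (1 + 0.1226/365)^365 − 1 = 0.130409.
Solve (1 + r/2)^2 = 1.130409: r/2 = 1.130409^(1/2) − 1 = 0.063207, so r = 0.126414 = 12.6414%.

12.6414%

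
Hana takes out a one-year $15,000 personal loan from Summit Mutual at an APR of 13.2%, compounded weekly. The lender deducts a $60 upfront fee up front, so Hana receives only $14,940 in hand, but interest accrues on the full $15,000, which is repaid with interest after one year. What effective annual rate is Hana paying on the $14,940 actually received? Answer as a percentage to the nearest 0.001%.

14.550%

Amount owed after one year: 15,000 × (1 + 0.132/52)^52 = 15,000 × 1.140917 = $17,113.76.
Effective rate on net proceeds: 17,113.76 / 14,940 − 1 = 0.145499 = 14.550%.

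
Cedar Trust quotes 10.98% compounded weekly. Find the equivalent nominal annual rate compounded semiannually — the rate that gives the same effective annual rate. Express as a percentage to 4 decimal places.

EAR = (1 + 0.1098/52)^52 − 1 = 0.115926.
Solve (1 + r/2)^2 = 1.115926: r/2 = 1.115926^(1/2) − 1 = 0.056374, so r = 0.112748 = 11.2748%.

11.2748%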